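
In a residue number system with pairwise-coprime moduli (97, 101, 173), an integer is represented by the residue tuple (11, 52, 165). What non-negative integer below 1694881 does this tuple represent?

The moduli are pairwise coprime; N = 97·101·173 = 1694881.
N/97 = 17473; 17473 ≡ 13 (mod 97); 13·15 ≡ 1, so inverse 15.
N/101 = 16781; 16781 ≡ 15 (mod 101); 15·27 ≡ 1, so inverse 27.
N/173 = 9797; 9797 ≡ 109 (mod 173); 109·100 ≡ 1, so inverse 100.
x ≡ 11·17473·15 + 52·16781·27 + 165·9797·100 = 188094069.
188094069 mod 1694881 = 1657159.

1657159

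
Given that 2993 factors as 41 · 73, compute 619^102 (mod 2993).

Mod 41: 619 ≡ 4; by Fermat, exponent reduces to 102 mod 40 = 22; 4^22 ≡ 16 (mod 41).
Mod 73: 619 ≡ 35; by Fermat, exponent reduces to 102 mod 72 = 30; 35^30 ≡ 9 (mod 73).
Combine by CRT: x ≡ 16 (mod 41), x ≡ 9 (mod 73) ⇒ x ≡ 1615 (mod 2993).

1615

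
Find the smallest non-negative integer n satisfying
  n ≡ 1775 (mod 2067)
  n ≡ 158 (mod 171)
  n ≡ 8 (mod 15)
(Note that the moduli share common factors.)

61718

gcd(2067, 171) = 3 and 3 | (158 − 1775), so the pair is consistent; merging gives n ≡ 61718 (mod 117819), where 117819 = lcm(2067, 171).
gcd(117819, 15) = 3 and 3 | (8 − 61718), so the pair is consistent; merging gives n ≡ 61718 (mod 589095), where 589095 = lcm(117819, 15).
The solution is unique modulo lcm(2067, 171, 15) = 589095.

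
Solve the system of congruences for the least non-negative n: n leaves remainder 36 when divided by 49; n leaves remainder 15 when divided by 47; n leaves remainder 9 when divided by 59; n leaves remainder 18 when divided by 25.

323093

The moduli are pairwise coprime; M = 49·47·59·25 = 3396925.
M/49 = 69325; 69325 ≡ 39 (mod 49); 39·44 ≡ 1, so inverse 44.
M/47 = 72275; 72275 ≡ 36 (mod 47); 36·17 ≡ 1, so inverse 17.
M/59 = 57575; 57575 ≡ 50 (mod 59); 50·13 ≡ 1, so inverse 13.
M/25 = 135877; 135877 ≡ 2 (mod 25); 2·13 ≡ 1, so inverse 13.
n ≡ 36·69325·44 + 15·72275·17 + 9·57575·13 + 18·135877·13 = 166772418.
166772418 mod 3396925 = 323093.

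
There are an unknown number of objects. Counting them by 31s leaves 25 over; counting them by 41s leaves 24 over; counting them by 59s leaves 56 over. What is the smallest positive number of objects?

3714

Combine the congruences pairwise.
From N ≡ 25 (mod 31) write N = 25 + 31t. Substituting into N ≡ 24 (mod 41) gives 31t ≡ 40 (mod 41), and since 31⁻¹ ≡ 4 (mod 41), t ≡ 37. Hence N ≡ 25 + 31·37 = 1172 (mod 1271).
From N ≡ 1172 (mod 1271) write N = 1172 + 1271t. Substituting into N ≡ 56 (mod 59) gives 1271t ≡ 5 (mod 59), and since 32⁻¹ ≡ 24 (mod 59), t ≡ 2. Hence N ≡ 1172 + 1271·2 = 3714 (mod 74989).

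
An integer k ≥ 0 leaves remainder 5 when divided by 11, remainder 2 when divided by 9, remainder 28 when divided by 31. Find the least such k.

1919

The moduli are pairwise coprime; N = 11·9·31 = 3069.
N/11 = 279; 279 ≡ 4 (mod 11); 4·3 ≡ 1, so inverse 3.
N/9 = 341; 341 ≡ 8 (mod 9); 8·8 ≡ 1, so inverse 8.
N/31 = 99; 99 ≡ 6 (mod 31); 6·26 ≡ 1, so inverse 26.
k ≡ 5·279·3 + 2·341·8 + 28·99·26 = 81713.
81713 mod 3069 = 1919.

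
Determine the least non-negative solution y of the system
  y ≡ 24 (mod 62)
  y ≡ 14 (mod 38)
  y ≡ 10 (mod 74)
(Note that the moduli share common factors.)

gcd(62, 38) = 2 and 2 | (14 − 24), so the pair is consistent; merging gives y ≡ 1078 (mod 1178), where 1178 = lcm(62, 38).
gcd(1178, 74) = 2 and 2 | (10 − 1078), so the pair is consistent; merging gives y ≡ 36418 (mod 43586), where 43586 = lcm(1178, 74).
The solution is unique modulo lcm(62, 38, 74) = 43586.

36418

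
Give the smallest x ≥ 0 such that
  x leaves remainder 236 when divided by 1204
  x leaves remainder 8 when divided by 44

6256

gcd(1204, 44) = 4 and 4 | (8 − 236), so the pair is consistent; merging gives x ≡ 6256 (mod 13244), where 13244 = lcm(1204, 44).
The solution is unique modulo lcm(1204, 44) = 13244.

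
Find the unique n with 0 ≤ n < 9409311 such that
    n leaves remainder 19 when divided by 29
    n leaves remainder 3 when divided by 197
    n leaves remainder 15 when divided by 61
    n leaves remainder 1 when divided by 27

8753698

The moduli are pairwise coprime; M = 29·197·61·27 = 9409311.
M/29 = 324459; 324459 ≡ 7 (mod 29); 7·25 ≡ 1, so inverse 25.
M/197 = 47763; 47763 ≡ 89 (mod 197); 89·31 ≡ 1, so inverse 31.
M/61 = 154251; 154251 ≡ 43 (mod 61); 43·44 ≡ 1, so inverse 44.
M/27 = 348493; 348493 ≡ 4 (mod 27); 4·7 ≡ 1, so inverse 7.
n ≡ 19·324459·25 + 3·47763·31 + 15·154251·44 + 1·348493·7 = 262805095.
262805095 mod 9409311 = 8753698.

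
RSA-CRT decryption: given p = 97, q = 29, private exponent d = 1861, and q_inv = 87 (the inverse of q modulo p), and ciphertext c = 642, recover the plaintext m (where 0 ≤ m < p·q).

d_p = d mod (p−1) = 1861 mod 96 = 37; d_q = d mod (q−1) = 13.
m₁ = c^(d_p) mod p: c ≡ 60 (mod 97), and 60^37 mod 97 = 57.
m₂ = c^(d_q) mod q: c ≡ 4 (mod 29), and 4^13 mod 29 = 22.
h = q_inv·(m₁ − m₂) mod p = 87·(57 − 22) mod 97 = 38.
m = m₂ + h·q = 22 + 38·29 = 1124.

1124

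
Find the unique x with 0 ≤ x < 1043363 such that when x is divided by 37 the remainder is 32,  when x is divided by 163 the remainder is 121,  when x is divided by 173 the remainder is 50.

150733

Combine the congruences pairwise.
From x ≡ 32 (mod 37) write x = 32 + 37t. Substituting into x ≡ 121 (mod 163) gives 37t ≡ 89 (mod 163), and since 37⁻¹ ≡ 141 (mod 163), t ≡ 161. Hence x ≡ 32 + 37·161 = 5989 (mod 6031).
From x ≡ 5989 (mod 6031) write x = 5989 + 6031t. Substituting into x ≡ 50 (mod 173) gives 6031t ≡ 116 (mod 173), and since 149⁻¹ ≡ 36 (mod 173), t ≡ 24. Hence x ≡ 5989 + 6031·24 = 150733 (mod 1043363).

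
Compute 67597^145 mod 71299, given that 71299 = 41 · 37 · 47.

64045

Mod 41: 67597 ≡ 29; by Fermat, exponent reduces to 145 mod 40 = 25; 29^25 ≡ 3 (mod 41).
Mod 37: 67597 ≡ 35; by Fermat, exponent reduces to 145 mod 36 = 1; 35^1 ≡ 35 (mod 37).
Mod 47: 67597 ≡ 11; by Fermat, exponent reduces to 145 mod 46 = 7; 11^7 ≡ 31 (mod 47).
Combine by CRT: x ≡ 3 (mod 41), x ≡ 35 (mod 37), x ≡ 31 (mod 47) ⇒ x ≡ 64045 (mod 71299).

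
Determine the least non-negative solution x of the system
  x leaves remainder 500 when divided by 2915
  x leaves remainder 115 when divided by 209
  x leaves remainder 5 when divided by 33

157910

Combine the congruences pairwise.
gcd(2915, 209) = 11 and 11 | (115 − 500), so the pair is consistent; merging gives x ≡ 47140 (mod 55385), where 55385 = lcm(2915, 209).
gcd(55385, 33) = 11 and 11 | (5 − 47140), so the pair is consistent; merging gives x ≡ 157910 (mod 166155), where 166155 = lcm(55385, 33).
The solution is unique modulo lcm(2915, 209, 33) = 166155.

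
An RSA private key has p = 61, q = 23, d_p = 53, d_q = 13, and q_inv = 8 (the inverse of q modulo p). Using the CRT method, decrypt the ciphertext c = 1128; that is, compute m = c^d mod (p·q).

116

m₁ = c^(d_p) mod p: c ≡ 30 (mod 61), and 30^53 mod 61 = 55.
m₂ = c^(d_q) mod q: c ≡ 1 (mod 23), and 1^13 mod 23 = 1.
h = q_inv·(m₁ − m₂) mod p = 8·(55 − 1) mod 61 = 5.
m = m₂ + h·q = 1 + 5·23 = 116.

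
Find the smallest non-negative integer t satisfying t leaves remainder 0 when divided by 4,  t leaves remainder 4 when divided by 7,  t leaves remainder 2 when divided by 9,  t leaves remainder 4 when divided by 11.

The moduli are pairwise coprime; N = 4·7·9·11 = 2772.
N/4 = 693; 693 ≡ 1 (mod 4), inverse 1.
N/7 = 396; 396 ≡ 4 (mod 7); 4·2 ≡ 1, so inverse 2.
N/9 = 308; 308 ≡ 2 (mod 9); 2·5 ≡ 1, so inverse 5.
N/11 = 252; 252 ≡ 10 (mod 11); 10·10 ≡ 1, so inverse 10.
t ≡ 0·693·1 + 4·396·2 + 2·308·5 + 4·252·10 = 16328.
16328 mod 2772 = 2468.

2468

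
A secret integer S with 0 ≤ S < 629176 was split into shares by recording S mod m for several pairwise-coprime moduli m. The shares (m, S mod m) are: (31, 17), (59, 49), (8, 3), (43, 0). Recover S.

From S ≡ 17 (mod 31) write S = 17 + 31t. Substituting into S ≡ 49 (mod 59) gives 31t ≡ 32 (mod 59), and since 31⁻¹ ≡ 40 (mod 59), t ≡ 41. Hence S ≡ 17 + 31·41 = 1288 (mod 1829).
From S ≡ 1288 (mod 1829) write S = 1288 + 1829t. Substituting into S ≡ 3 (mod 8) gives 1829t ≡ 3 (mod 8), and since 5⁻¹ ≡ 5 (mod 8), t ≡ 7. Hence S ≡ 1288 + 1829·7 = 14091 (mod 14632).
From S ≡ 14091 (mod 14632) write S = 14091 + 14632t. Substituting into S ≡ 0 (mod 43) gives 14632t ≡ 13 (mod 43), and since 12⁻¹ ≡ 18 (mod 43), t ≡ 19. Hence S ≡ 14091 + 14632·19 = 292099 (mod 629176).

292099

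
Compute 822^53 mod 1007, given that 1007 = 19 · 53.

Mod 19: 822 ≡ 5; by Fermat, exponent reduces to 53 mod 18 = 17; 5^17 ≡ 4 (mod 19).
Mod 53: 822 ≡ 27; by Fermat, exponent reduces to 53 mod 52 = 1; 27^1 ≡ 27 (mod 53).
Combine by CRT: x ≡ 4 (mod 19), x ≡ 27 (mod 53) ⇒ x ≡ 80 (mod 1007).

80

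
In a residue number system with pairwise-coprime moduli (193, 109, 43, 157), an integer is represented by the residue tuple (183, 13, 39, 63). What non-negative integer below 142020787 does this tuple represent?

Combine the congruences pairwise.
From x ≡ 183 (mod 193) write x = 183 + 193t. Substituting into x ≡ 13 (mod 109) gives 193t ≡ 48 (mod 109), and since 84⁻¹ ≡ 61 (mod 109), t ≡ 94. Hence x ≡ 183 + 193·94 = 18325 (mod 21037).
From x ≡ 18325 (mod 21037) write x = 18325 + 21037t. Substituting into x ≡ 39 (mod 43) gives 21037t ≡ 32 (mod 43), and since 10⁻¹ ≡ 13 (mod 43), t ≡ 29. Hence x ≡ 18325 + 21037·29 = 628398 (mod 904591).
From x ≡ 628398 (mod 904591) write x = 628398 + 904591t. Substituting into x ≡ 63 (mod 157) gives 904591t ≡ 136 (mod 157), and since 114⁻¹ ≡ 73 (mod 157), t ≡ 37. Hence x ≡ 628398 + 904591·37 = 34098265 (mod 142020787).

34098265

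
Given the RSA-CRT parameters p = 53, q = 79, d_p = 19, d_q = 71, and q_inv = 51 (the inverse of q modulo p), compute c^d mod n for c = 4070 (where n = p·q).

m₁ = c^(d_p) mod p: c ≡ 42 (mod 53), and 42^19 mod 53 = 36.
m₂ = c^(d_q) mod q: c ≡ 41 (mod 79), and 41^71 mod 79 = 17.
h = q_inv·(m₁ − m₂) mod p = 51·(36 − 17) mod 53 = 15.
m = m₂ + h·q = 17 + 15·79 = 1202.

1202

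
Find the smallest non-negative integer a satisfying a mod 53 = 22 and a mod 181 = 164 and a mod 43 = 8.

From a ≡ 22 (mod 53) write a = 22 + 53t. Substituting into a ≡ 164 (mod 181) gives 53t ≡ 142 (mod 181), and since 53⁻¹ ≡ 41 (mod 181), t ≡ 30. Hence a ≡ 22 + 53·30 = 1612 (mod 9593).
From a ≡ 1612 (mod 9593) write a = 1612 + 9593t. Substituting into a ≡ 8 (mod 43) gives 9593t ≡ 30 (mod 43), and since 4⁻¹ ≡ 11 (mod 43), t ≡ 29. Hence a ≡ 1612 + 9593·29 = 279809 (mod 412499).

279809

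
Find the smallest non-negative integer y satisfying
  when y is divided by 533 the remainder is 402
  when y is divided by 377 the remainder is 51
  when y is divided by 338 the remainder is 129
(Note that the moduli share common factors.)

157637

gcd(533, 377) = 13 and 13 | (51 − 402), so the pair is consistent; merging gives y ≡ 3067 (mod 15457), where 15457 = lcm(533, 377).
gcd(15457, 338) = 13 and 13 | (129 − 3067), so the pair is consistent; merging gives y ≡ 157637 (mod 401882), where 401882 = lcm(15457, 338).
The solution is unique modulo lcm(533, 377, 338) = 401882.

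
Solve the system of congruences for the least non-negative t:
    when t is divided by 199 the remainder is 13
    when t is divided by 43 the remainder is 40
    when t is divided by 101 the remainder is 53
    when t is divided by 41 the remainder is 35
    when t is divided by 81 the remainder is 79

From t ≡ 13 (mod 199) write t = 13 + 199s. Substituting into t ≡ 40 (mod 43) gives 199s ≡ 27 (mod 43), and since 27⁻¹ ≡ 8 (mod 43), s ≡ 1. Hence t ≡ 13 + 199·1 = 212 (mod 8557).
From t ≡ 212 (mod 8557) write t = 212 + 8557s. Substituting into t ≡ 53 (mod 101) gives 8557s ≡ 43 (mod 101), and since 73⁻¹ ≡ 18 (mod 101), s ≡ 67. Hence t ≡ 212 + 8557·67 = 573531 (mod 864257).
From t ≡ 573531 (mod 864257) write t = 573531 + 864257s. Substituting into t ≡ 35 (mod 41) gives 864257s ≡ 12 (mod 41), and since 18⁻¹ ≡ 16 (mod 41), s ≡ 28. Hence t ≡ 573531 + 864257·28 = 24772727 (mod 35434537).
From t ≡ 24772727 (mod 35434537) write t = 24772727 + 35434537s. Substituting into t ≡ 79 (mod 81) gives 35434537s ≡ 68 (mod 81), and since 34⁻¹ ≡ 31 (mod 81), s ≡ 2. Hence t ≡ 24772727 + 35434537·2 = 95641801 (mod 2870197497).

95641801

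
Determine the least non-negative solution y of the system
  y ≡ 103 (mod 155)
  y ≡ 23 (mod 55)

1343

gcd(155, 55) = 5 and 5 | (23 − 103), so the pair is consistent; merging gives y ≡ 1343 (mod 1705), where 1705 = lcm(155, 55).
The solution is unique modulo lcm(155, 55) = 1705.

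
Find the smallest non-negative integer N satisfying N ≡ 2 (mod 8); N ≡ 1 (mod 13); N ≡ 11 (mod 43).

2978

From N ≡ 2 (mod 8) write N = 2 + 8t. Substituting into N ≡ 1 (mod 13) gives 8t ≡ 12 (mod 13), and since 8⁻¹ ≡ 5 (mod 13), t ≡ 8. Hence N ≡ 2 + 8·8 = 66 (mod 104).
From N ≡ 66 (mod 104) write N = 66 + 104t. Substituting into N ≡ 11 (mod 43) gives 104t ≡ 31 (mod 43), and since 18⁻¹ ≡ 12 (mod 43), t ≡ 28. Hence N ≡ 66 + 104·28 = 2978 (mod 4472).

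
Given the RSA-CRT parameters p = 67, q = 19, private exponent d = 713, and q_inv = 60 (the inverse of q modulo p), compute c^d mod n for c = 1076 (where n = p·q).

274

d_p = d mod (p−1) = 713 mod 66 = 53; d_q = d mod (q−1) = 11.
m₁ = c^(d_p) mod p: c ≡ 4 (mod 67), and 4^53 mod 67 = 6.
m₂ = c^(d_q) mod q: c ≡ 12 (mod 19), and 12^11 mod 19 = 8.
h = q_inv·(m₁ − m₂) mod p = 60·(6 − 8) mod 67 = 14.
m = m₂ + h·q = 8 + 14·19 = 274.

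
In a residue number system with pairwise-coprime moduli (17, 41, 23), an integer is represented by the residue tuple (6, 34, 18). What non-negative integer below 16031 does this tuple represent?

5446

From x ≡ 6 (mod 17) write x = 6 + 17t. Substituting into x ≡ 34 (mod 41) gives 17t ≡ 28 (mod 41), and since 17⁻¹ ≡ 29 (mod 41), t ≡ 33. Hence x ≡ 6 + 17·33 = 567 (mod 697).
From x ≡ 567 (mod 697) write x = 567 + 697t. Substituting into x ≡ 18 (mod 23) gives 697t ≡ 3 (mod 23), and since 7⁻¹ ≡ 10 (mod 23), t ≡ 7. Hence x ≡ 567 + 697·7 = 5446 (mod 16031).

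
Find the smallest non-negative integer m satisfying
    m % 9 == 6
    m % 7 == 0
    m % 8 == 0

From m ≡ 6 (mod 9) write m = 6 + 9t. Substituting into m ≡ 0 (mod 7) gives 9t ≡ 1 (mod 7), and since 2⁻¹ ≡ 4 (mod 7), t ≡ 4. Hence m ≡ 6 + 9·4 = 42 (mod 63).
From m ≡ 42 (mod 63) write m = 42 + 63t. Substituting into m ≡ 0 (mod 8) gives 63t ≡ 6 (mod 8), and since 7⁻¹ ≡ 7 (mod 8), t ≡ 2. Hence m ≡ 42 + 63·2 = 168 (mod 504).

168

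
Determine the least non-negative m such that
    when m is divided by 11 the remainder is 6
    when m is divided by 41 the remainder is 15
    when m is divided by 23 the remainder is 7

5550

The moduli are pairwise coprime; N = 11·41·23 = 10373.
N/11 = 943; 943 ≡ 8 (mod 11); 8·7 ≡ 1, so inverse 7.
N/41 = 253; 253 ≡ 7 (mod 41); 7·6 ≡ 1, so inverse 6.
N/23 = 451; 451 ≡ 14 (mod 23); 14·5 ≡ 1, so inverse 5.
m ≡ 6·943·7 + 15·253·6 + 7·451·5 = 78161.
78161 mod 10373 = 5550.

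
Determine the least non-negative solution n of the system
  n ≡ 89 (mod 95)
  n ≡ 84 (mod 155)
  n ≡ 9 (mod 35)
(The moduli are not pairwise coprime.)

10159

Combine the congruences pairwise.
gcd(95, 155) = 5 and 5 | (84 − 89), so the pair is consistent; merging gives n ≡ 1324 (mod 2945), where 2945 = lcm(95, 155).
gcd(2945, 35) = 5 and 5 | (9 − 1324), so the pair is consistent; merging gives n ≡ 10159 (mod 20615), where 20615 = lcm(2945, 35).
The solution is unique modulo lcm(95, 155, 35) = 20615.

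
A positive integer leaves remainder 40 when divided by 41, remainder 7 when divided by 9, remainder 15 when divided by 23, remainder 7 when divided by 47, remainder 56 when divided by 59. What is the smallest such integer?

From N ≡ 40 (mod 41) write N = 40 + 41t. Substituting into N ≡ 7 (mod 9) gives 41t ≡ 3 (mod 9), and since 5⁻¹ ≡ 2 (mod 9), t ≡ 6. Hence N ≡ 40 + 41·6 = 286 (mod 369).
From N ≡ 286 (mod 369) write N = 286 + 369t. Substituting into N ≡ 15 (mod 23) gives 369t ≡ 5 (mod 23), and since 1⁻¹ ≡ 1 (mod 23), t ≡ 5. Hence N ≡ 286 + 369·5 = 2131 (mod 8487).
From N ≡ 2131 (mod 8487) write N = 2131 + 8487t. Substituting into N ≡ 7 (mod 47) gives 8487t ≡ 38 (mod 47), and since 27⁻¹ ≡ 7 (mod 47), t ≡ 31. Hence N ≡ 2131 + 8487·31 = 265228 (mod 398889).
From N ≡ 265228 (mod 398889) write N = 265228 + 398889t. Substituting into N ≡ 56 (mod 59) gives 398889t ≡ 33 (mod 59), and since 49⁻¹ ≡ 53 (mod 59), t ≡ 38. Hence N ≡ 265228 + 398889·38 = 15423010 (mod 23534451).

15423010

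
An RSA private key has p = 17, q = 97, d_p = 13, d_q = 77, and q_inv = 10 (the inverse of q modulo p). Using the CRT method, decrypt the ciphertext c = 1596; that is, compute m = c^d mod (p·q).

m₁ = c^(d_p) mod p: c ≡ 15 (mod 17), and 15^13 mod 17 = 2.
m₂ = c^(d_q) mod q: c ≡ 44 (mod 97), and 44^77 mod 97 = 72.
h = q_inv·(m₁ − m₂) mod p = 10·(2 − 72) mod 17 = 14.
m = m₂ + h·q = 72 + 14·97 = 1430.

1430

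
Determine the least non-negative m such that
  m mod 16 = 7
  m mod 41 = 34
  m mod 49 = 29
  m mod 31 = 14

From m ≡ 7 (mod 16) write m = 7 + 16t. Substituting into m ≡ 34 (mod 41) gives 16t ≡ 27 (mod 41), and since 16⁻¹ ≡ 18 (mod 41), t ≡ 35. Hence m ≡ 7 + 16·35 = 567 (mod 656).
From m ≡ 567 (mod 656) write m = 567 + 656t. Substituting into m ≡ 29 (mod 49) gives 656t ≡ 1 (mod 49), and since 19⁻¹ ≡ 31 (mod 49), t ≡ 31. Hence m ≡ 567 + 656·31 = 20903 (mod 32144).
From m ≡ 20903 (mod 32144) write m = 20903 + 32144t. Substituting into m ≡ 14 (mod 31) gives 32144t ≡ 5 (mod 31), and since 28⁻¹ ≡ 10 (mod 31), t ≡ 19. Hence m ≡ 20903 + 32144·19 = 631639 (mod 996464).

631639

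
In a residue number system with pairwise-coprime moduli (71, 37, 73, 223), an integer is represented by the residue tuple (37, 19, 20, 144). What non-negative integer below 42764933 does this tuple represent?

Combine the congruences pairwise.
From x ≡ 37 (mod 71) write x = 37 + 71t. Substituting into x ≡ 19 (mod 37) gives 71t ≡ 19 (mod 37), and since 34⁻¹ ≡ 12 (mod 37), t ≡ 6. Hence x ≡ 37 + 71·6 = 463 (mod 2627).
From x ≡ 463 (mod 2627) write x = 463 + 2627t. Substituting into x ≡ 20 (mod 73) gives 2627t ≡ 68 (mod 73), and since 72⁻¹ ≡ 72 (mod 73), t ≡ 5. Hence x ≡ 463 + 2627·5 = 13598 (mod 191771).
From x ≡ 13598 (mod 191771) write x = 13598 + 191771t. Substituting into x ≡ 144 (mod 223) gives 191771t ≡ 149 (mod 223), and since 214⁻¹ ≡ 99 (mod 223), t ≡ 33. Hence x ≡ 13598 + 191771·33 = 6342041 (mod 42764933).

6342041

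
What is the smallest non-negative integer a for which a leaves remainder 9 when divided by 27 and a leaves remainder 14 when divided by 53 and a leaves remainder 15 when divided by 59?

8865

The moduli are pairwise coprime; N = 27·53·59 = 84429.
N/27 = 3127; 3127 ≡ 22 (mod 27); 22·16 ≡ 1, so inverse 16.
N/53 = 1593; 1593 ≡ 3 (mod 53); 3·18 ≡ 1, so inverse 18.
N/59 = 1431; 1431 ≡ 15 (mod 59); 15·4 ≡ 1, so inverse 4.
a ≡ 9·3127·16 + 14·1593·18 + 15·1431·4 = 937584.
937584 mod 84429 = 8865.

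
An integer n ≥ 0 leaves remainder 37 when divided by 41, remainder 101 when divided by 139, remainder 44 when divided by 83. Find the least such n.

The moduli are pairwise coprime; M = 41·139·83 = 473017.
M/41 = 11537; 11537 ≡ 16 (mod 41); 16·18 ≡ 1, so inverse 18.
M/139 = 3403; 3403 ≡ 67 (mod 139); 67·83 ≡ 1, so inverse 83.
M/83 = 5699; 5699 ≡ 55 (mod 83); 55·80 ≡ 1, so inverse 80.
n ≡ 37·11537·18 + 101·3403·83 + 44·5699·80 = 56271471.
56271471 mod 473017 = 455465.

455465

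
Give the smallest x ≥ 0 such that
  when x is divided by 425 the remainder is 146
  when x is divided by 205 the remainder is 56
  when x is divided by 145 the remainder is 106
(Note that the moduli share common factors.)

433221

Combine the congruences pairwise.
gcd(425, 205) = 5 and 5 | (56 − 146), so the pair is consistent; merging gives x ≡ 15021 (mod 17425), where 17425 = lcm(425, 205).
gcd(17425, 145) = 5 and 5 | (106 − 15021), so the pair is consistent; merging gives x ≡ 433221 (mod 505325), where 505325 = lcm(17425, 145).
The solution is unique modulo lcm(425, 205, 145) = 505325.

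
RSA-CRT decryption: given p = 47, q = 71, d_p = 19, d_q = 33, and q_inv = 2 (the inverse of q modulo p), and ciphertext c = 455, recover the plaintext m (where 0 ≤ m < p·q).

2969

m₁ = c^(d_p) mod p: c ≡ 32 (mod 47), and 32^19 mod 47 = 8.
m₂ = c^(d_q) mod q: c ≡ 29 (mod 71), and 29^33 mod 71 = 58.
h = q_inv·(m₁ − m₂) mod p = 2·(8 − 58) mod 47 = 41.
m = m₂ + h·q = 58 + 41·71 = 2969.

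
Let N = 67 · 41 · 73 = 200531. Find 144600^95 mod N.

48366

Mod 67: 144600 ≡ 14; by Fermat, exponent reduces to 95 mod 66 = 29; 14^29 ≡ 59 (mod 67).
Mod 41: 144600 ≡ 34; by Fermat, exponent reduces to 95 mod 40 = 15; 34^15 ≡ 27 (mod 41).
Mod 73: 144600 ≡ 60; by Fermat, exponent reduces to 95 mod 72 = 23; 60^23 ≡ 40 (mod 73).
Combine by CRT: x ≡ 59 (mod 67), x ≡ 27 (mod 41), x ≡ 40 (mod 73) ⇒ x ≡ 48366 (mod 200531).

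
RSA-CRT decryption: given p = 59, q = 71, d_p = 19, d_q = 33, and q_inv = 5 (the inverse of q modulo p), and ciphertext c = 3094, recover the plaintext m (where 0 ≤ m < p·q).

m₁ = c^(d_p) mod p: c ≡ 26 (mod 59), and 26^19 mod 59 = 16.
m₂ = c^(d_q) mod q: c ≡ 41 (mod 71), and 41^33 mod 71 = 34.
h = q_inv·(m₁ − m₂) mod p = 5·(16 − 34) mod 59 = 28.
m = m₂ + h·q = 34 + 28·71 = 2022.

2022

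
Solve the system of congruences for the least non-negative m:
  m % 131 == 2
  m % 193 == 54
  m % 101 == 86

The moduli are pairwise coprime; N = 131·193·101 = 2553583.
N/131 = 19493; 19493 ≡ 105 (mod 131); 105·5 ≡ 1, so inverse 5.
N/193 = 13231; 13231 ≡ 107 (mod 193); 107·92 ≡ 1, so inverse 92.
N/101 = 25283; 25283 ≡ 33 (mod 101); 33·49 ≡ 1, so inverse 49.
m ≡ 2·19493·5 + 54·13231·92 + 86·25283·49 = 172469100.
172469100 mod 2553583 = 1379039.

1379039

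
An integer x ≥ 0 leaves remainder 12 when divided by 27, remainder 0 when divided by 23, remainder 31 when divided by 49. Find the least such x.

3657

From x ≡ 12 (mod 27) write x = 12 + 27t. Substituting into x ≡ 0 (mod 23) gives 27t ≡ 11 (mod 23), and since 4⁻¹ ≡ 6 (mod 23), t ≡ 20. Hence x ≡ 12 + 27·20 = 552 (mod 621).
From x ≡ 552 (mod 621) write x = 552 + 621t. Substituting into x ≡ 31 (mod 49) gives 621t ≡ 18 (mod 49), and since 33⁻¹ ≡ 3 (mod 49), t ≡ 5. Hence x ≡ 552 + 621·5 = 3657 (mod 30429).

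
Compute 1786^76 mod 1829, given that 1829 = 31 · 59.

1693

Mod 31: 1786 ≡ 19; by Fermat, exponent reduces to 76 mod 30 = 16; 19^16 ≡ 19 (mod 31).
Mod 59: 1786 ≡ 16; by Fermat, exponent reduces to 76 mod 58 = 18; 16^18 ≡ 41 (mod 59).
Combine by CRT: x ≡ 19 (mod 31), x ≡ 41 (mod 59) ⇒ x ≡ 1693 (mod 1829).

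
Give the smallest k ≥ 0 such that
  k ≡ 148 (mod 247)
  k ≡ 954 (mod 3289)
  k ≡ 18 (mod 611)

gcd(247, 3289) = 13 and 13 | (954 − 148), so the pair is consistent; merging gives k ≡ 50289 (mod 62491), where 62491 = lcm(247, 3289).
gcd(62491, 611) = 13 and 13 | (18 − 50289), so the pair is consistent; merging gives k ≡ 2924875 (mod 2937077), where 2937077 = lcm(62491, 611).
The solution is unique modulo lcm(247, 3289, 611) = 2937077.

2924875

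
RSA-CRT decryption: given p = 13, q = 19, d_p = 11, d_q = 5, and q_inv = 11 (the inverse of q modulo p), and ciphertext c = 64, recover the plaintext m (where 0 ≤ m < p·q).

220

m₁ = c^(d_p) mod p: c ≡ 12 (mod 13), and 12^11 mod 13 = 12.
m₂ = c^(d_q) mod q: c ≡ 7 (mod 19), and 7^5 mod 19 = 11.
h = q_inv·(m₁ − m₂) mod p = 11·(12 − 11) mod 13 = 11.
m = m₂ + h·q = 11 + 11·19 = 220.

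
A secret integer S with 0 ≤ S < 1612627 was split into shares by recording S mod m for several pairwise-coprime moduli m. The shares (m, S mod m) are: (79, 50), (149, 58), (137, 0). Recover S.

Combine the congruences pairwise.
From S ≡ 50 (mod 79) write S = 50 + 79t. Substituting into S ≡ 58 (mod 149) gives 79t ≡ 8 (mod 149), and since 79⁻¹ ≡ 83 (mod 149), t ≡ 68. Hence S ≡ 50 + 79·68 = 5422 (mod 11771).
From S ≡ 5422 (mod 11771) write S = 5422 + 11771t. Substituting into S ≡ 0 (mod 137) gives 11771t ≡ 58 (mod 137), and since 126⁻¹ ≡ 112 (mod 137), t ≡ 57. Hence S ≡ 5422 + 11771·57 = 676369 (mod 1612627).

676369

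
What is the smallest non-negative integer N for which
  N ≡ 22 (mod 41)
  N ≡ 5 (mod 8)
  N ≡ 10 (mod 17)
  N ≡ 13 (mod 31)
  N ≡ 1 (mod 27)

Combine the congruences pairwise.
From N ≡ 22 (mod 41) write N = 22 + 41t. Substituting into N ≡ 5 (mod 8) gives 41t ≡ 7 (mod 8), and since 1⁻¹ ≡ 1 (mod 8), t ≡ 7. Hence N ≡ 22 + 41·7 = 309 (mod 328).
From N ≡ 309 (mod 328) write N = 309 + 328t. Substituting into N ≡ 10 (mod 17) gives 328t ≡ 7 (mod 17), and since 5⁻¹ ≡ 7 (mod 17), t ≡ 15. Hence N ≡ 309 + 328·15 = 5229 (mod 5576).
From N ≡ 5229 (mod 5576) write N = 5229 + 5576t. Substituting into N ≡ 13 (mod 31) gives 5576t ≡ 23 (mod 31), and since 27⁻¹ ≡ 23 (mod 31), t ≡ 2. Hence N ≡ 5229 + 5576·2 = 16381 (mod 172856).
From N ≡ 16381 (mod 172856) write N = 16381 + 172856t. Substituting into N ≡ 1 (mod 27) gives 172856t ≡ 9 (mod 27), and since 2⁻¹ ≡ 14 (mod 27), t ≡ 18. Hence N ≡ 16381 + 172856·18 = 3127789 (mod 4667112).

3127789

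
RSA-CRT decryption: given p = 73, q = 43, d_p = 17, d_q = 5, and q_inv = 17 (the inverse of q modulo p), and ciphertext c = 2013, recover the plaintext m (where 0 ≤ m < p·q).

3008

m₁ = c^(d_p) mod p: c ≡ 42 (mod 73), and 42^17 mod 73 = 15.
m₂ = c^(d_q) mod q: c ≡ 35 (mod 43), and 35^5 mod 43 = 41.
h = q_inv·(m₁ − m₂) mod p = 17·(15 − 41) mod 73 = 69.
m = m₂ + h·q = 41 + 69·43 = 3008.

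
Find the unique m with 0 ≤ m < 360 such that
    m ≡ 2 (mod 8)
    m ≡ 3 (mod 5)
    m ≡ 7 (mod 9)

The moduli are pairwise coprime; N = 8·5·9 = 360.
N/8 = 45; 45 ≡ 5 (mod 8); 5·5 ≡ 1, so inverse 5.
N/5 = 72; 72 ≡ 2 (mod 5); 2·3 ≡ 1, so inverse 3.
N/9 = 40; 40 ≡ 4 (mod 9); 4·7 ≡ 1, so inverse 7.
m ≡ 2·45·5 + 3·72·3 + 7·40·7 = 3058.
3058 mod 360 = 178.

178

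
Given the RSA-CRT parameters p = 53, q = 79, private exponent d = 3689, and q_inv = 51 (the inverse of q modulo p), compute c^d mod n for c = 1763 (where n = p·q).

d_p = d mod (p−1) = 3689 mod 52 = 49; d_q = d mod (q−1) = 23.
m₁ = c^(d_p) mod p: c ≡ 14 (mod 53), and 14^49 mod 53 = 22.
m₂ = c^(d_q) mod q: c ≡ 25 (mod 79), and 25^23 mod 79 = 73.
h = q_inv·(m₁ − m₂) mod p = 51·(22 − 73) mod 53 = 49.
m = m₂ + h·q = 73 + 49·79 = 3944.

3944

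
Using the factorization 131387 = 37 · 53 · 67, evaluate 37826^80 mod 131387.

Mod 37: 37826 ≡ 12; by Fermat, exponent reduces to 80 mod 36 = 8; 12^8 ≡ 34 (mod 37).
Mod 53: 37826 ≡ 37; by Fermat, exponent reduces to 80 mod 52 = 28; 37^28 ≡ 44 (mod 53).
Mod 67: 37826 ≡ 38; by Fermat, exponent reduces to 80 mod 66 = 14; 38^14 ≡ 37 (mod 67).
Combine by CRT: x ≡ 34 (mod 37), x ≡ 44 (mod 53), x ≡ 37 (mod 67) ⇒ x ≡ 129682 (mod 131387).

129682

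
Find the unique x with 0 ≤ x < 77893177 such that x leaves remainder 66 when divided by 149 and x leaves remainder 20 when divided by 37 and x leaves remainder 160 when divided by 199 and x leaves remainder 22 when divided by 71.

40921724

The moduli are pairwise coprime; N = 149·37·199·71 = 77893177.
N/149 = 522773; 522773 ≡ 81 (mod 149); 81·46 ≡ 1, so inverse 46.
N/37 = 2105221; 2105221 ≡ 32 (mod 37); 32·22 ≡ 1, so inverse 22.
N/199 = 391423; 391423 ≡ 189 (mod 199); 189·179 ≡ 1, so inverse 179.
N/71 = 1097087; 1097087 ≡ 66 (mod 71); 66·14 ≡ 1, so inverse 14.
x ≡ 66·522773·46 + 20·2105221·22 + 160·391423·179 + 22·1097087·14 = 14061693584.
14061693584 mod 77893177 = 40921724.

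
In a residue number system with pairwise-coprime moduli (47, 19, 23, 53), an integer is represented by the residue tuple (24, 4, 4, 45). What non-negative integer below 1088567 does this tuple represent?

From x ≡ 24 (mod 47) write x = 24 + 47t. Substituting into x ≡ 4 (mod 19) gives 47t ≡ 18 (mod 19), and since 9⁻¹ ≡ 17 (mod 19), t ≡ 2. Hence x ≡ 24 + 47·2 = 118 (mod 893).
From x ≡ 118 (mod 893) write x = 118 + 893t. Substituting into x ≡ 4 (mod 23) gives 893t ≡ 1 (mod 23), and since 19⁻¹ ≡ 17 (mod 23), t ≡ 17. Hence x ≡ 118 + 893·17 = 15299 (mod 20539).
From x ≡ 15299 (mod 20539) write x = 15299 + 20539t. Substituting into x ≡ 45 (mod 53) gives 20539t ≡ 10 (mod 53), and since 28⁻¹ ≡ 36 (mod 53), t ≡ 42. Hence x ≡ 15299 + 20539·42 = 877937 (mod 1088567).

877937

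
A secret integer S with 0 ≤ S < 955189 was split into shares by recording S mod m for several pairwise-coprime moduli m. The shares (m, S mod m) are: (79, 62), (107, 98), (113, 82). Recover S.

From S ≡ 62 (mod 79) write S = 62 + 79t. Substituting into S ≡ 98 (mod 107) gives 79t ≡ 36 (mod 107), and since 79⁻¹ ≡ 42 (mod 107), t ≡ 14. Hence S ≡ 62 + 79·14 = 1168 (mod 8453).
From S ≡ 1168 (mod 8453) write S = 1168 + 8453t. Substituting into S ≡ 82 (mod 113) gives 8453t ≡ 44 (mod 113), and since 91⁻¹ ≡ 77 (mod 113), t ≡ 111. Hence S ≡ 1168 + 8453·111 = 939451 (mod 955189).

939451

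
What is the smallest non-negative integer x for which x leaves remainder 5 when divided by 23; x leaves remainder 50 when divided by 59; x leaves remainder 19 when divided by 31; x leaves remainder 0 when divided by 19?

676780

From x ≡ 5 (mod 23) write x = 5 + 23t. Substituting into x ≡ 50 (mod 59) gives 23t ≡ 45 (mod 59), and since 23⁻¹ ≡ 18 (mod 59), t ≡ 43. Hence x ≡ 5 + 23·43 = 994 (mod 1357).
From x ≡ 994 (mod 1357) write x = 994 + 1357t. Substituting into x ≡ 19 (mod 31) gives 1357t ≡ 17 (mod 31), and since 24⁻¹ ≡ 22 (mod 31), t ≡ 2. Hence x ≡ 994 + 1357·2 = 3708 (mod 42067).
From x ≡ 3708 (mod 42067) write x = 3708 + 42067t. Substituting into x ≡ 0 (mod 19) gives 42067t ≡ 16 (mod 19), and since 1⁻¹ ≡ 1 (mod 19), t ≡ 16. Hence x ≡ 3708 + 42067·16 = 676780 (mod 799273).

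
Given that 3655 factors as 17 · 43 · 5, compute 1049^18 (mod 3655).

2541

Mod 17: 1049 ≡ 12; by Fermat, exponent reduces to 18 mod 16 = 2; 12^2 ≡ 8 (mod 17).
Mod 43: 1049 ≡ 17; 17^18 ≡ 4 (mod 43).
Mod 5: 1049 ≡ 4; by Fermat, exponent reduces to 18 mod 4 = 2; 4^2 ≡ 1 (mod 5).
Combine by CRT: x ≡ 8 (mod 17), x ≡ 4 (mod 43), x ≡ 1 (mod 5) ⇒ x ≡ 2541 (mod 3655).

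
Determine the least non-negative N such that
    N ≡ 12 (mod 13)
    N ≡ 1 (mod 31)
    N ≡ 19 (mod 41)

Combine the congruences pairwise.
From N ≡ 12 (mod 13) write N = 12 + 13t. Substituting into N ≡ 1 (mod 31) gives 13t ≡ 20 (mod 31), and since 13⁻¹ ≡ 12 (mod 31), t ≡ 23. Hence N ≡ 12 + 13·23 = 311 (mod 403).
From N ≡ 311 (mod 403) write N = 311 + 403t. Substituting into N ≡ 19 (mod 41) gives 403t ≡ 36 (mod 41), and since 34⁻¹ ≡ 35 (mod 41), t ≡ 30. Hence N ≡ 311 + 403·30 = 12401 (mod 16523).

12401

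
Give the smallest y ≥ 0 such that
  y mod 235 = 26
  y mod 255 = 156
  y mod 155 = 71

208236

Combine the congruences pairwise.
gcd(235, 255) = 5 and 5 | (156 − 26), so the pair is consistent; merging gives y ≡ 4491 (mod 11985), where 11985 = lcm(235, 255).
gcd(11985, 155) = 5 and 5 | (71 − 4491), so the pair is consistent; merging gives y ≡ 208236 (mod 371535), where 371535 = lcm(11985, 155).
The solution is unique modulo lcm(235, 255, 155) = 371535.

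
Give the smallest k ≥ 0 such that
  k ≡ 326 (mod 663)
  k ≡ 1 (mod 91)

gcd(663, 91) = 13 and 13 | (1 − 326), so the pair is consistent; merging gives k ≡ 3641 (mod 4641), where 4641 = lcm(663, 91).
The solution is unique modulo lcm(663, 91) = 4641.

3641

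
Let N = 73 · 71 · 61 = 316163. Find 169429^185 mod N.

Mod 73: 169429 ≡ 69; by Fermat, exponent reduces to 185 mod 72 = 41; 69^41 ≡ 71 (mod 73).
Mod 71: 169429 ≡ 23; by Fermat, exponent reduces to 185 mod 70 = 45; 23^45 ≡ 26 (mod 71).
Mod 61: 169429 ≡ 32; by Fermat, exponent reduces to 185 mod 60 = 5; 32^5 ≡ 40 (mod 61).
Combine by CRT: x ≡ 71 (mod 73), x ≡ 26 (mod 71), x ≡ 40 (mod 61) ⇒ x ≡ 11386 (mod 316163).

11386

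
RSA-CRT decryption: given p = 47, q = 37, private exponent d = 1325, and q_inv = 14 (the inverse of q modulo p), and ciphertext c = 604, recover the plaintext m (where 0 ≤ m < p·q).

d_p = d mod (p−1) = 1325 mod 46 = 37; d_q = d mod (q−1) = 29.
m₁ = c^(d_p) mod p: c ≡ 40 (mod 47), and 40^37 mod 47 = 13.
m₂ = c^(d_q) mod q: c ≡ 12 (mod 37), and 12^29 mod 37 = 33.
h = q_inv·(m₁ − m₂) mod p = 14·(13 − 33) mod 47 = 2.
m = m₂ + h·q = 33 + 2·37 = 107.

107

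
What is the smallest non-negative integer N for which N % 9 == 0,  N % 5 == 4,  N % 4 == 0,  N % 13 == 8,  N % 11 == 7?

5364

From N ≡ 0 (mod 9) write N = 0 + 9t. Substituting into N ≡ 4 (mod 5) gives 9t ≡ 4 (mod 5), and since 4⁻¹ ≡ 4 (mod 5), t ≡ 1. Hence N ≡ 0 + 9·1 = 9 (mod 45).
From N ≡ 9 (mod 45) write N = 9 + 45t. Substituting into N ≡ 0 (mod 4) gives 45t ≡ 3 (mod 4), and since 1⁻¹ ≡ 1 (mod 4), t ≡ 3. Hence N ≡ 9 + 45·3 = 144 (mod 180).
From N ≡ 144 (mod 180) write N = 144 + 180t. Substituting into N ≡ 8 (mod 13) gives 180t ≡ 7 (mod 13), and since 11⁻¹ ≡ 6 (mod 13), t ≡ 3. Hence N ≡ 144 + 180·3 = 684 (mod 2340).
From N ≡ 684 (mod 2340) write N = 684 + 2340t. Substituting into N ≡ 7 (mod 11) gives 2340t ≡ 5 (mod 11), and since 8⁻¹ ≡ 7 (mod 11), t ≡ 2. Hence N ≡ 684 + 2340·2 = 5364 (mod 25740).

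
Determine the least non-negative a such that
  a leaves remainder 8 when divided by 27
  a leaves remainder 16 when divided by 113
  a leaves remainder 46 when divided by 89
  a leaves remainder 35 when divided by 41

490436

The moduli are pairwise coprime; N = 27·113·89·41 = 11133099.
N/27 = 412337; 412337 ≡ 20 (mod 27); 20·23 ≡ 1, so inverse 23.
N/113 = 98523; 98523 ≡ 100 (mod 113); 100·26 ≡ 1, so inverse 26.
N/89 = 125091; 125091 ≡ 46 (mod 89); 46·60 ≡ 1, so inverse 60.
N/41 = 271539; 271539 ≡ 37 (mod 41); 37·10 ≡ 1, so inverse 10.
a ≡ 8·412337·23 + 16·98523·26 + 46·125091·60 + 35·271539·10 = 557145386.
557145386 mod 11133099 = 490436.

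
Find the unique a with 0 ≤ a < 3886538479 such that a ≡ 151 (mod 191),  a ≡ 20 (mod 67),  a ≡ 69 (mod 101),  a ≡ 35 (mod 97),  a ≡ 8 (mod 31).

The moduli are pairwise coprime; N = 191·67·101·97·31 = 3886538479.
N/191 = 20348369; 20348369 ≡ 184 (mod 191); 184·109 ≡ 1, so inverse 109.
N/67 = 58008037; 58008037 ≡ 40 (mod 67); 40·62 ≡ 1, so inverse 62.
N/101 = 38480579; 38480579 ≡ 84 (mod 101); 84·95 ≡ 1, so inverse 95.
N/97 = 40067407; 40067407 ≡ 5 (mod 97); 5·39 ≡ 1, so inverse 39.
N/31 = 125372209; 125372209 ≡ 25 (mod 31); 25·5 ≡ 1, so inverse 5.
a ≡ 151·20348369·109 + 20·58008037·62 + 69·38480579·95 + 35·40067407·39 + 8·125372209·5 = 718790865511.
718790865511 mod 3886538479 = 3667785375.

3667785375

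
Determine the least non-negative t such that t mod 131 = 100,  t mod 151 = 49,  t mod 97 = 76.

1779735

The moduli are pairwise coprime; N = 131·151·97 = 1918757.
N/131 = 14647; 14647 ≡ 106 (mod 131); 106·110 ≡ 1, so inverse 110.
N/151 = 12707; 12707 ≡ 23 (mod 151); 23·46 ≡ 1, so inverse 46.
N/97 = 19781; 19781 ≡ 90 (mod 97); 90·83 ≡ 1, so inverse 83.
t ≡ 100·14647·110 + 49·12707·46 + 76·19781·83 = 314537126.
314537126 mod 1918757 = 1779735.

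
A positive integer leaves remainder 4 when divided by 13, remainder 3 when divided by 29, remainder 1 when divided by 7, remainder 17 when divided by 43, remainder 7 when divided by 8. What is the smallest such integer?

The moduli are pairwise coprime; N = 13·29·7·43·8 = 907816.
N/13 = 69832; 69832 ≡ 9 (mod 13); 9·3 ≡ 1, so inverse 3.
N/29 = 31304; 31304 ≡ 13 (mod 29); 13·9 ≡ 1, so inverse 9.
N/7 = 129688; 129688 ≡ 6 (mod 7); 6·6 ≡ 1, so inverse 6.
N/43 = 21112; 21112 ≡ 42 (mod 43); 42·42 ≡ 1, so inverse 42.
N/8 = 113477; 113477 ≡ 5 (mod 8); 5·5 ≡ 1, so inverse 5.
x ≡ 4·69832·3 + 3·31304·9 + 1·129688·6 + 17·21112·42 + 7·113477·5 = 21506983.
21506983 mod 907816 = 627215.

627215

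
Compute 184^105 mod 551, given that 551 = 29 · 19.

331

Mod 29: 184 ≡ 10; by Fermat, exponent reduces to 105 mod 28 = 21; 10^21 ≡ 12 (mod 29).
Mod 19: 184 ≡ 13; by Fermat, exponent reduces to 105 mod 18 = 15; 13^15 ≡ 8 (mod 19).
Combine by CRT: x ≡ 12 (mod 29), x ≡ 8 (mod 19) ⇒ x ≡ 331 (mod 551).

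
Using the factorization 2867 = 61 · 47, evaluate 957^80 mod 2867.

1416

Mod 61: 957 ≡ 42; by Fermat, exponent reduces to 80 mod 60 = 20; 42^20 ≡ 13 (mod 61).
Mod 47: 957 ≡ 17; by Fermat, exponent reduces to 80 mod 46 = 34; 17^34 ≡ 6 (mod 47).
Combine by CRT: x ≡ 13 (mod 61), x ≡ 6 (mod 47) ⇒ x ≡ 1416 (mod 2867).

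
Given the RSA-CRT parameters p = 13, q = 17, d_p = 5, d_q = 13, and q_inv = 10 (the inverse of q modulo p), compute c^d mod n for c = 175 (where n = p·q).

54

m₁ = c^(d_p) mod p: c ≡ 6 (mod 13), and 6^5 mod 13 = 2.
m₂ = c^(d_q) mod q: c ≡ 5 (mod 17), and 5^13 mod 17 = 3.
h = q_inv·(m₁ − m₂) mod p = 10·(2 − 3) mod 13 = 3.
m = m₂ + h·q = 3 + 3·17 = 54.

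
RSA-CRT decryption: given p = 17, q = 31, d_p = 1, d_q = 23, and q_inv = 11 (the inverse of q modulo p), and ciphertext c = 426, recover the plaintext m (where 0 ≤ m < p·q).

511

m₁ = c^(d_p) mod p: c ≡ 1 (mod 17), and 1^1 mod 17 = 1.
m₂ = c^(d_q) mod q: c ≡ 23 (mod 31), and 23^23 mod 31 = 15.
h = q_inv·(m₁ − m₂) mod p = 11·(1 − 15) mod 17 = 16.
m = m₂ + h·q = 15 + 16·31 = 511.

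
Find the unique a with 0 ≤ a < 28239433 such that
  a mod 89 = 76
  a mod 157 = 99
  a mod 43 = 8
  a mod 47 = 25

The moduli are pairwise coprime; N = 89·157·43·47 = 28239433.
N/89 = 317297; 317297 ≡ 12 (mod 89); 12·52 ≡ 1, so inverse 52.
N/157 = 179869; 179869 ≡ 104 (mod 157); 104·77 ≡ 1, so inverse 77.
N/43 = 656731; 656731 ≡ 35 (mod 43); 35·16 ≡ 1, so inverse 16.
N/47 = 600839; 600839 ≡ 38 (mod 47); 38·26 ≡ 1, so inverse 26.
a ≡ 76·317297·52 + 99·179869·77 + 8·656731·16 + 25·600839·26 = 3099706049.
3099706049 mod 28239433 = 21607852.

21607852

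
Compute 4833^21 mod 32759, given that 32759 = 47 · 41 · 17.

Mod 47: 4833 ≡ 39; 39^21 ≡ 11 (mod 47).
Mod 41: 4833 ≡ 36; 36^21 ≡ 36 (mod 41).
Mod 17: 4833 ≡ 5; by Fermat, exponent reduces to 21 mod 16 = 5; 5^5 ≡ 14 (mod 17).
Combine by CRT: x ≡ 11 (mod 47), x ≡ 36 (mod 41), x ≡ 14 (mod 17) ⇒ x ≡ 10163 (mod 32759).

10163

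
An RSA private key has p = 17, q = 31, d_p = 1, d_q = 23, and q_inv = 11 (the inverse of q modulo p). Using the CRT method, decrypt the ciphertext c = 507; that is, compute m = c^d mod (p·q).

167

m₁ = c^(d_p) mod p: c ≡ 14 (mod 17), and 14^1 mod 17 = 14.
m₂ = c^(d_q) mod q: c ≡ 11 (mod 31), and 11^23 mod 31 = 12.
h = q_inv·(m₁ − m₂) mod p = 11·(14 − 12) mod 17 = 5.
m = m₂ + h·q = 12 + 5·31 = 167.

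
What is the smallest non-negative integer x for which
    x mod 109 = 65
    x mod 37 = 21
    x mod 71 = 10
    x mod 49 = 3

From x ≡ 65 (mod 109) write x = 65 + 109t. Substituting into x ≡ 21 (mod 37) gives 109t ≡ 30 (mod 37), and since 35⁻¹ ≡ 18 (mod 37), t ≡ 22. Hence x ≡ 65 + 109·22 = 2463 (mod 4033).
From x ≡ 2463 (mod 4033) write x = 2463 + 4033t. Substituting into x ≡ 10 (mod 71) gives 4033t ≡ 32 (mod 71), and since 57⁻¹ ≡ 5 (mod 71), t ≡ 18. Hence x ≡ 2463 + 4033·18 = 75057 (mod 286343).
From x ≡ 75057 (mod 286343) write x = 75057 + 286343t. Substituting into x ≡ 3 (mod 49) gives 286343t ≡ 14 (mod 49), and since 36⁻¹ ≡ 15 (mod 49), t ≡ 14. Hence x ≡ 75057 + 286343·14 = 4083859 (mod 14030807).

4083859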